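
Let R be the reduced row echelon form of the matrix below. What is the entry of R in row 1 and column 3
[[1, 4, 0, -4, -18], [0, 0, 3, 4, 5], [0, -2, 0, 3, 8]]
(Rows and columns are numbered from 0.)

-3/2

Swap r2 and r3.
Multiply r2 by -1/2.
Multiply r3 by 1/3.
Subtract 4 times r2 from r1.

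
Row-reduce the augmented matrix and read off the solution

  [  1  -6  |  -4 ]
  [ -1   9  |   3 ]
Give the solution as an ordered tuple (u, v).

(-6, -1/3)

ρ2 → ρ2 + ρ1
  [ 1  -6  |  -4 ]
  [ 0   3  |  -1 ]
ρ2 → 1/3·ρ2
  [ 1  -6  |    -4 ]
  [ 0   1  |  -1/3 ]
ρ1 → ρ1 + 6·ρ2
  [ 1  0  |    -6 ]
  [ 0  1  |  -1/3 ]
Reading off the last column: u = -6, v = -1/3.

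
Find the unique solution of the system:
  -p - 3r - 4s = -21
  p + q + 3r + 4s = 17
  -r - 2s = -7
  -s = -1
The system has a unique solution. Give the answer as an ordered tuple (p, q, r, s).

(2, -4, 5, 1)

Form the augmented matrix and row-reduce:
  [ -1  0  -3  -4  |  -21 ]
  [  1  1   3   4  |   17 ]
  [  0  0  -1  -2  |   -7 ]
  [  0  0   0  -1  |   -1 ]
R1 → -1·R1
  [ 1  0   3   4  |  21 ]
  [ 1  1   3   4  |  17 ]
  [ 0  0  -1  -2  |  -7 ]
  [ 0  0   0  -1  |  -1 ]
R2 → R2 − R1
  [ 1  0   3   4  |  21 ]
  [ 0  1   0   0  |  -4 ]
  [ 0  0  -1  -2  |  -7 ]
  [ 0  0   0  -1  |  -1 ]
R3 → -1·R3
  [ 1  0  3   4  |  21 ]
  [ 0  1  0   0  |  -4 ]
  [ 0  0  1   2  |   7 ]
  [ 0  0  0  -1  |  -1 ]
R4 → -1·R4
  [ 1  0  3  4  |  21 ]
  [ 0  1  0  0  |  -4 ]
  [ 0  0  1  2  |   7 ]
  [ 0  0  0  1  |   1 ]
R3 → R3 − 2·R4
  [ 1  0  3  4  |  21 ]
  [ 0  1  0  0  |  -4 ]
  [ 0  0  1  0  |   5 ]
  [ 0  0  0  1  |   1 ]
R1 → R1 − 4·R4
  [ 1  0  3  0  |  17 ]
  [ 0  1  0  0  |  -4 ]
  [ 0  0  1  0  |   5 ]
  [ 0  0  0  1  |   1 ]
R1 → R1 − 3·R3
  [ 1  0  0  0  |   2 ]
  [ 0  1  0  0  |  -4 ]
  [ 0  0  1  0  |   5 ]
  [ 0  0  0  1  |   1 ]
Reading off the last column: p = 2, q = -4, r = 5, s = 1.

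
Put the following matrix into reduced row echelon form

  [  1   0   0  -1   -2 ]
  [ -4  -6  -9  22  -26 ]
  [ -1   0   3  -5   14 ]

R2 := R2 + 4·R1
  [  1   0   0  -1   -2 ]
  [  0  -6  -9  18  -34 ]
  [ -1   0   3  -5   14 ]
R3 := R3 + R1
  [ 1   0   0  -1   -2 ]
  [ 0  -6  -9  18  -34 ]
  [ 0   0   3  -6   12 ]
R2 := -1/6·R2
  [ 1  0    0  -1    -2 ]
  [ 0  1  3/2  -3  17/3 ]
  [ 0  0    3  -6    12 ]
R3 := 1/3·R3
  [ 1  0    0  -1    -2 ]
  [ 0  1  3/2  -3  17/3 ]
  [ 0  0    1  -2     4 ]
R2 := R2 − 3/2·R3
  [ 1  0  0  -1    -2 ]
  [ 0  1  0   0  -1/3 ]
  [ 0  0  1  -2     4 ]

[[1, 0, 0, -1, -2], [0, 1, 0, 0, -1/3], [0, 0, 1, -2, 4]]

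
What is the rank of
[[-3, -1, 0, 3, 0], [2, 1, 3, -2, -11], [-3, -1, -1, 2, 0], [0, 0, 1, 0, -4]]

r1 ← -1/3·r1
  [  1  1/3   0  -1    0 ]
  [  2    1   3  -2  -11 ]
  [ -3   -1  -1   2    0 ]
  [  0    0   1   0   -4 ]
r2 ← r2 − 2·r1
  [  1  1/3   0  -1    0 ]
  [  0  1/3   3   0  -11 ]
  [ -3   -1  -1   2    0 ]
  [  0    0   1   0   -4 ]
r3 ← r3 + 3·r1
  [ 1  1/3   0  -1    0 ]
  [ 0  1/3   3   0  -11 ]
  [ 0    0  -1  -1    0 ]
  [ 0    0   1   0   -4 ]
r2 ← 3·r2
  [ 1  1/3   0  -1    0 ]
  [ 0    1   9   0  -33 ]
  [ 0    0  -1  -1    0 ]
  [ 0    0   1   0   -4 ]
r3 ← -1·r3
  [ 1  1/3  0  -1    0 ]
  [ 0    1  9   0  -33 ]
  [ 0    0  1   1    0 ]
  [ 0    0  1   0   -4 ]
r4 ← r4 − r3
  [ 1  1/3  0  -1    0 ]
  [ 0    1  9   0  -33 ]
  [ 0    0  1   1    0 ]
  [ 0    0  0  -1   -4 ]
r4 ← -1·r4
  [ 1  1/3  0  -1    0 ]
  [ 0    1  9   0  -33 ]
  [ 0    0  1   1    0 ]
  [ 0    0  0   1    4 ]
r3 ← r3 − r4
  [ 1  1/3  0  -1    0 ]
  [ 0    1  9   0  -33 ]
  [ 0    0  1   0   -4 ]
  [ 0    0  0   1    4 ]
r1 ← r1 + r4
  [ 1  1/3  0  0    4 ]
  [ 0    1  9  0  -33 ]
  [ 0    0  1  0   -4 ]
  [ 0    0  0  1    4 ]
r2 ← r2 − 9·r3
  [ 1  1/3  0  0   4 ]
  [ 0    1  0  0   3 ]
  [ 0    0  1  0  -4 ]
  [ 0    0  0  1   4 ]
r1 ← r1 − 1/3·r2
  [ 1  0  0  0   3 ]
  [ 0  1  0  0   3 ]
  [ 0  0  1  0  -4 ]
  [ 0  0  0  1   4 ]
The reduced form has 4 nonzero rows.

rank = 4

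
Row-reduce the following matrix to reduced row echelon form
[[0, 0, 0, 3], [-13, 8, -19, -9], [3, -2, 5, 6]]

ρ1 <=> ρ2
  [ -13   8  -19  -9 ]
  [   0   0    0   3 ]
  [   3  -2    5   6 ]
ρ1 := -1/13·ρ1
  [ 1  -8/13  19/13  9/13 ]
  [ 0      0      0     3 ]
  [ 3     -2      5     6 ]
ρ3 := ρ3 − 3·ρ1
  [ 1  -8/13  19/13   9/13 ]
  [ 0      0      0      3 ]
  [ 0  -2/13   8/13  51/13 ]
ρ2 <=> ρ3
  [ 1  -8/13  19/13   9/13 ]
  [ 0  -2/13   8/13  51/13 ]
  [ 0      0      0      3 ]
ρ2 := -13/2·ρ2
  [ 1  -8/13  19/13   9/13 ]
  [ 0      1     -4  -51/2 ]
  [ 0      0      0      3 ]
ρ3 := 1/3·ρ3
  [ 1  -8/13  19/13   9/13 ]
  [ 0      1     -4  -51/2 ]
  [ 0      0      0      1 ]
ρ2 := ρ2 + 51/2·ρ3
  [ 1  -8/13  19/13  9/13 ]
  [ 0      1     -4     0 ]
  [ 0      0      0     1 ]
ρ1 := ρ1 − 9/13·ρ3
  [ 1  -8/13  19/13  0 ]
  [ 0      1     -4  0 ]
  [ 0      0      0  1 ]
ρ1 := ρ1 + 8/13·ρ2
  [ 1  0  -1  0 ]
  [ 0  1  -4  0 ]
  [ 0  0   0  1 ]

[[1, 0, -1, 0], [0, 1, -4, 0], [0, 0, 0, 1]]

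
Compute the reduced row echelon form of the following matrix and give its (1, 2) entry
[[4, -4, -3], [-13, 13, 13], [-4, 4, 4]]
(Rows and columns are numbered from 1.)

-1

R1 := 1/4·R1
  [   1  -1  -3/4 ]
  [ -13  13    13 ]
  [  -4   4     4 ]
R2 := R2 + 13·R1
  [  1  -1  -3/4 ]
  [  0   0  13/4 ]
  [ -4   4     4 ]
R3 := R3 + 4·R1
  [ 1  -1  -3/4 ]
  [ 0   0  13/4 ]
  [ 0   0     1 ]
R2 := 4/13·R2
  [ 1  -1  -3/4 ]
  [ 0   0     1 ]
  [ 0   0     1 ]
R3 := R3 − R2
  [ 1  -1  -3/4 ]
  [ 0   0     1 ]
  [ 0   0     0 ]
R1 := R1 + 3/4·R2
  [ 1  -1  0 ]
  [ 0   0  1 ]
  [ 0   0  0 ]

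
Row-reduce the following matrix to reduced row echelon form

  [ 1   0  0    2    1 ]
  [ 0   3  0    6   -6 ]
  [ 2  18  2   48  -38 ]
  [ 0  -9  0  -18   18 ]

R3 := R3 − 2·R1
R2 := 1/3·R2
R3 := R3 − 18·R2
R4 := R4 + 9·R2
R3 := 1/2·R3

[[1, 0, 0, 2, 1], [0, 1, 0, 2, -2], [0, 0, 1, 4, -2], [0, 0, 0, 0, 0]]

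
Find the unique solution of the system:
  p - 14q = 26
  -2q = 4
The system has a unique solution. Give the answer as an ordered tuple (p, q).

Form the augmented matrix and row-reduce:
  [ 1  -14  |  26 ]
  [ 0   -2  |   4 ]
Multiply r2 by -1/2.
  [ 1  -14  |  26 ]
  [ 0    1  |  -2 ]
Add 14 times r2 to r1.
  [ 1  0  |  -2 ]
  [ 0  1  |  -2 ]
Reading off the last column: p = -2, q = -2.

(-2, -2)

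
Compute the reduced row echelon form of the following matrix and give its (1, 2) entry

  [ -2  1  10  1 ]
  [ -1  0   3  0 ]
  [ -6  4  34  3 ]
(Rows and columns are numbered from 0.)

R1 -> -1/2·R1
R2 -> R2 + R1
R3 -> R3 + 6·R1
R2 -> -2·R2
R3 -> R3 − R2
R3 -> -1·R3
R2 -> R2 − R3
R1 -> R1 + 1/2·R3
R1 -> R1 + 1/2·R2

4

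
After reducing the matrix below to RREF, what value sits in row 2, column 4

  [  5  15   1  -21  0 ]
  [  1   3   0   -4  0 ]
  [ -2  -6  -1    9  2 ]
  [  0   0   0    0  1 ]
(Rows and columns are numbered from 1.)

-1

r1 -> 1/5·r1
  [  1   3  1/5  -21/5  0 ]
  [  1   3    0     -4  0 ]
  [ -2  -6   -1      9  2 ]
  [  0   0    0      0  1 ]
r2 -> r2 − r1
  [  1   3   1/5  -21/5  0 ]
  [  0   0  -1/5    1/5  0 ]
  [ -2  -6    -1      9  2 ]
  [  0   0     0      0  1 ]
r3 -> r3 + 2·r1
  [ 1  3   1/5  -21/5  0 ]
  [ 0  0  -1/5    1/5  0 ]
  [ 0  0  -3/5    3/5  2 ]
  [ 0  0     0      0  1 ]
r2 -> -5·r2
  [ 1  3   1/5  -21/5  0 ]
  [ 0  0     1     -1  0 ]
  [ 0  0  -3/5    3/5  2 ]
  [ 0  0     0      0  1 ]
r3 -> r3 + 3/5·r2
  [ 1  3  1/5  -21/5  0 ]
  [ 0  0    1     -1  0 ]
  [ 0  0    0      0  2 ]
  [ 0  0    0      0  1 ]
r3 -> 1/2·r3
  [ 1  3  1/5  -21/5  0 ]
  [ 0  0    1     -1  0 ]
  [ 0  0    0      0  1 ]
  [ 0  0    0      0  1 ]
r4 -> r4 − r3
  [ 1  3  1/5  -21/5  0 ]
  [ 0  0    1     -1  0 ]
  [ 0  0    0      0  1 ]
  [ 0  0    0      0  0 ]
r1 -> r1 − 1/5·r2
  [ 1  3  0  -4  0 ]
  [ 0  0  1  -1  0 ]
  [ 0  0  0   0  1 ]
  [ 0  0  0   0  0 ]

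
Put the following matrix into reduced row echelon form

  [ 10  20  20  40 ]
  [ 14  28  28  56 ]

[[1, 2, 2, 4], [0, 0, 0, 0]]

Multiply R1 by 1/10.
Subtract 14 times R1 from R2.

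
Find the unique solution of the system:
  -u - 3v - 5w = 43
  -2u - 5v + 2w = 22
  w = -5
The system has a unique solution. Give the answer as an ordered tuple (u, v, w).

(-6, -4, -5)

Form the augmented matrix and row-reduce:
  [ -1  -3  -5  |  43 ]
  [ -2  -5   2  |  22 ]
  [  0   0   1  |  -5 ]
R1 → -1·R1
  [  1   3  5  |  -43 ]
  [ -2  -5  2  |   22 ]
  [  0   0  1  |   -5 ]
R2 → R2 + 2·R1
  [ 1  3   5  |  -43 ]
  [ 0  1  12  |  -64 ]
  [ 0  0   1  |   -5 ]
R2 → R2 − 12·R3
  [ 1  3  5  |  -43 ]
  [ 0  1  0  |   -4 ]
  [ 0  0  1  |   -5 ]
R1 → R1 − 5·R3
  [ 1  3  0  |  -18 ]
  [ 0  1  0  |   -4 ]
  [ 0  0  1  |   -5 ]
R1 → R1 − 3·R2
  [ 1  0  0  |  -6 ]
  [ 0  1  0  |  -4 ]
  [ 0  0  1  |  -5 ]
Reading off the last column: u = -6, v = -4, w = -5.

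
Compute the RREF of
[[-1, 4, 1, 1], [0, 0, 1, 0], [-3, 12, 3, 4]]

[[1, -4, 0, 0], [0, 0, 1, 0], [0, 0, 0, 1]]

Multiply R1 by -1.
  [  1  -4  -1  -1 ]
  [  0   0   1   0 ]
  [ -3  12   3   4 ]
Add 3 times R1 to R3.
  [ 1  -4  -1  -1 ]
  [ 0   0   1   0 ]
  [ 0   0   0   1 ]
Add R3 to R1.
  [ 1  -4  -1  0 ]
  [ 0   0   1  0 ]
  [ 0   0   0  1 ]
Add R2 to R1.
  [ 1  -4  0  0 ]
  [ 0   0  1  0 ]
  [ 0   0  0  1 ]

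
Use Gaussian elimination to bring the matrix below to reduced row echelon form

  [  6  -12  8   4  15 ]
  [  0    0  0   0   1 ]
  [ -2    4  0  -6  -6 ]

R1 ← 1/6·R1
R3 ← R3 + 2·R1
R2 <=> R3
R2 ← 3/8·R2
R2 ← R2 + 3/8·R3
R1 ← R1 − 5/2·R3
R1 ← R1 − 4/3·R2

[[1, -2, 0, 3, 0], [0, 0, 1, -7/4, 0], [0, 0, 0, 0, 1]]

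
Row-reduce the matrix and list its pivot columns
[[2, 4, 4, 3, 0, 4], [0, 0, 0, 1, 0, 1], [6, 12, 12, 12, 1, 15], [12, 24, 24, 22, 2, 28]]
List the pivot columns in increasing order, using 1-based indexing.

R1 := 1/2·R1
R3 := R3 − 6·R1
R4 := R4 − 12·R1
R3 := R3 − 3·R2
R4 := R4 − 4·R2
R4 := R4 − 2·R3
R1 := R1 − 3/2·R2
Pivot columns are the columns containing a leading 1.

1, 4, 5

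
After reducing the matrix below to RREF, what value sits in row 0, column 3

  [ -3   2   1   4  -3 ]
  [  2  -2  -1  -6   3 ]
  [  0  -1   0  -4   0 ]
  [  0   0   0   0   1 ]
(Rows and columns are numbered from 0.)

Multiply r1 by -1/3.
Subtract 2 times r1 from r2.
Multiply r2 by -3/2.
Add r2 to r3.
Multiply r3 by 2.
Add 3 times r4 to r3.
Add 3/2 times r4 to r2.
Subtract r4 from r1.
Subtract 1/2 times r3 from r2.
Add 1/3 times r3 to r1.
Add 2/3 times r2 to r1.

2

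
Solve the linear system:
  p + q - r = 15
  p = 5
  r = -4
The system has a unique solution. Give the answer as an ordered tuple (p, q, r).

Form the augmented matrix and row-reduce:
  [ 1  1  -1  |  15 ]
  [ 1  0   0  |   5 ]
  [ 0  0   1  |  -4 ]
ρ2 := ρ2 − ρ1
ρ2 := -1·ρ2
ρ2 := ρ2 + ρ3
ρ1 := ρ1 + ρ3
ρ1 := ρ1 − ρ2
Reading off the last column: p = 5, q = 6, r = -4.

(5, 6, -4)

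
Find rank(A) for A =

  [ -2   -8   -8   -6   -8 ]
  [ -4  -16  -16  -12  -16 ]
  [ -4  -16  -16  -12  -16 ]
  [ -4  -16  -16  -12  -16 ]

rank = 1

r1 → -1/2·r1
r2 → r2 + 4·r1
r3 → r3 + 4·r1
r4 → r4 + 4·r1
The reduced form has 1 nonzero row.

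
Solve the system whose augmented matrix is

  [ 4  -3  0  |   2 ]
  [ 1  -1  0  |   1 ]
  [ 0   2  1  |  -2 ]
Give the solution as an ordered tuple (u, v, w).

(-1, -2, 2)

r1 → 1/4·r1
r2 → r2 − r1
r2 → -4·r2
r3 → r3 − 2·r2
r1 → r1 + 3/4·r2
Reading off the last column: u = -1, v = -2, w = 2.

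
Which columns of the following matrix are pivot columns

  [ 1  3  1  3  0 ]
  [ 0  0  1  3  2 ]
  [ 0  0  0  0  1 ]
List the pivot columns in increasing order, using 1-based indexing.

R2 ← R2 − 2·R3
  [ 1  3  1  3  0 ]
  [ 0  0  1  3  0 ]
  [ 0  0  0  0  1 ]
R1 ← R1 − R2
  [ 1  3  0  0  0 ]
  [ 0  0  1  3  0 ]
  [ 0  0  0  0  1 ]
Pivot columns are the columns containing a leading 1.

1, 3, 5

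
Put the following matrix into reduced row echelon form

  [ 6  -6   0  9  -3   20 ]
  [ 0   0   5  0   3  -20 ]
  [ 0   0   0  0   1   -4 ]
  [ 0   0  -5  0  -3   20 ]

r1 ← 1/6·r1
  [ 1  -1   0  3/2  -1/2  10/3 ]
  [ 0   0   5    0     3   -20 ]
  [ 0   0   0    0     1    -4 ]
  [ 0   0  -5    0    -3    20 ]
r2 ← 1/5·r2
  [ 1  -1   0  3/2  -1/2  10/3 ]
  [ 0   0   1    0   3/5    -4 ]
  [ 0   0   0    0     1    -4 ]
  [ 0   0  -5    0    -3    20 ]
r4 ← r4 + 5·r2
  [ 1  -1  0  3/2  -1/2  10/3 ]
  [ 0   0  1    0   3/5    -4 ]
  [ 0   0  0    0     1    -4 ]
  [ 0   0  0    0     0     0 ]
r2 ← r2 − 3/5·r3
  [ 1  -1  0  3/2  -1/2  10/3 ]
  [ 0   0  1    0     0  -8/5 ]
  [ 0   0  0    0     1    -4 ]
  [ 0   0  0    0     0     0 ]
r1 ← r1 + 1/2·r3
  [ 1  -1  0  3/2  0   4/3 ]
  [ 0   0  1    0  0  -8/5 ]
  [ 0   0  0    0  1    -4 ]
  [ 0   0  0    0  0     0 ]

[[1, -1, 0, 3/2, 0, 4/3], [0, 0, 1, 0, 0, -8/5], [0, 0, 0, 0, 1, -4], [0, 0, 0, 0, 0, 0]]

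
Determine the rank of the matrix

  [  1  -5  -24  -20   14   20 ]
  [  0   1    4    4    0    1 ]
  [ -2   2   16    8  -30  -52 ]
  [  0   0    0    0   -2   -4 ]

rank = 3

ρ3 ← ρ3 + 2·ρ1
ρ3 ← ρ3 + 8·ρ2
ρ3 ← -1/2·ρ3
ρ4 ← ρ4 + 2·ρ3
ρ1 ← ρ1 − 14·ρ3
ρ1 ← ρ1 + 5·ρ2
The reduced form has 3 nonzero rows.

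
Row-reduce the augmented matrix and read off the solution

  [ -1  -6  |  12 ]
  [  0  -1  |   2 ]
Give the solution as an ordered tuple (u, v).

(0, -2)

r1 → -1·r1
  [ 1   6  |  -12 ]
  [ 0  -1  |    2 ]
r2 → -1·r2
  [ 1  6  |  -12 ]
  [ 0  1  |   -2 ]
r1 → r1 − 6·r2
  [ 1  0  |   0 ]
  [ 0  1  |  -2 ]
Reading off the last column: u = 0, v = -2.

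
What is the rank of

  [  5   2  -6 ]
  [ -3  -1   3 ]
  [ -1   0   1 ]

rank = 3

Multiply ρ1 by 1/5.
  [  1  2/5  -6/5 ]
  [ -3   -1     3 ]
  [ -1    0     1 ]
Add 3 times ρ1 to ρ2.
  [  1  2/5  -6/5 ]
  [  0  1/5  -3/5 ]
  [ -1    0     1 ]
Add ρ1 to ρ3.
  [ 1  2/5  -6/5 ]
  [ 0  1/5  -3/5 ]
  [ 0  2/5  -1/5 ]
Multiply ρ2 by 5.
  [ 1  2/5  -6/5 ]
  [ 0    1    -3 ]
  [ 0  2/5  -1/5 ]
Subtract 2/5 times ρ2 from ρ3.
  [ 1  2/5  -6/5 ]
  [ 0    1    -3 ]
  [ 0    0     1 ]
Add 3 times ρ3 to ρ2.
  [ 1  2/5  -6/5 ]
  [ 0    1     0 ]
  [ 0    0     1 ]
Add 6/5 times ρ3 to ρ1.
  [ 1  2/5  0 ]
  [ 0    1  0 ]
  [ 0    0  1 ]
Subtract 2/5 times ρ2 from ρ1.
  [ 1  0  0 ]
  [ 0  1  0 ]
  [ 0  0  1 ]
The reduced form has 3 nonzero rows.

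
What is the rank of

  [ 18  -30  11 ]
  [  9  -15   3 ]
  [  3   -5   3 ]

rank = 2

ρ1 → 1/18·ρ1
  [ 1  -5/3  11/18 ]
  [ 9   -15      3 ]
  [ 3    -5      3 ]
ρ2 → ρ2 − 9·ρ1
  [ 1  -5/3  11/18 ]
  [ 0     0   -5/2 ]
  [ 3    -5      3 ]
ρ3 → ρ3 − 3·ρ1
  [ 1  -5/3  11/18 ]
  [ 0     0   -5/2 ]
  [ 0     0    7/6 ]
ρ2 → -2/5·ρ2
  [ 1  -5/3  11/18 ]
  [ 0     0      1 ]
  [ 0     0    7/6 ]
ρ3 → ρ3 − 7/6·ρ2
  [ 1  -5/3  11/18 ]
  [ 0     0      1 ]
  [ 0     0      0 ]
ρ1 → ρ1 − 11/18·ρ2
  [ 1  -5/3  0 ]
  [ 0     0  1 ]
  [ 0     0  0 ]
The reduced form has 2 nonzero rows.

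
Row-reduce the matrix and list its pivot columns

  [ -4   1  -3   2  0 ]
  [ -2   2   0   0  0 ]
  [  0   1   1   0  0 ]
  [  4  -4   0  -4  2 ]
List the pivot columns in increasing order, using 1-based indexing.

1, 2, 4, 5

Multiply ρ1 by -1/4.
  [  1  -1/4  3/4  -1/2  0 ]
  [ -2     2    0     0  0 ]
  [  0     1    1     0  0 ]
  [  4    -4    0    -4  2 ]
Add 2 times ρ1 to ρ2.
  [ 1  -1/4  3/4  -1/2  0 ]
  [ 0   3/2  3/2    -1  0 ]
  [ 0     1    1     0  0 ]
  [ 4    -4    0    -4  2 ]
Subtract 4 times ρ1 from ρ4.
  [ 1  -1/4  3/4  -1/2  0 ]
  [ 0   3/2  3/2    -1  0 ]
  [ 0     1    1     0  0 ]
  [ 0    -3   -3    -2  2 ]
Multiply ρ2 by 2/3.
  [ 1  -1/4  3/4  -1/2  0 ]
  [ 0     1    1  -2/3  0 ]
  [ 0     1    1     0  0 ]
  [ 0    -3   -3    -2  2 ]
Subtract ρ2 from ρ3.
  [ 1  -1/4  3/4  -1/2  0 ]
  [ 0     1    1  -2/3  0 ]
  [ 0     0    0   2/3  0 ]
  [ 0    -3   -3    -2  2 ]
Add 3 times ρ2 to ρ4.
  [ 1  -1/4  3/4  -1/2  0 ]
  [ 0     1    1  -2/3  0 ]
  [ 0     0    0   2/3  0 ]
  [ 0     0    0    -4  2 ]
Multiply ρ3 by 3/2.
  [ 1  -1/4  3/4  -1/2  0 ]
  [ 0     1    1  -2/3  0 ]
  [ 0     0    0     1  0 ]
  [ 0     0    0    -4  2 ]
Add 4 times ρ3 to ρ4.
  [ 1  -1/4  3/4  -1/2  0 ]
  [ 0     1    1  -2/3  0 ]
  [ 0     0    0     1  0 ]
  [ 0     0    0     0  2 ]
Multiply ρ4 by 1/2.
  [ 1  -1/4  3/4  -1/2  0 ]
  [ 0     1    1  -2/3  0 ]
  [ 0     0    0     1  0 ]
  [ 0     0    0     0  1 ]
Add 2/3 times ρ3 to ρ2.
  [ 1  -1/4  3/4  -1/2  0 ]
  [ 0     1    1     0  0 ]
  [ 0     0    0     1  0 ]
  [ 0     0    0     0  1 ]
Add 1/2 times ρ3 to ρ1.
  [ 1  -1/4  3/4  0  0 ]
  [ 0     1    1  0  0 ]
  [ 0     0    0  1  0 ]
  [ 0     0    0  0  1 ]
Add 1/4 times ρ2 to ρ1.
  [ 1  0  1  0  0 ]
  [ 0  1  1  0  0 ]
  [ 0  0  0  1  0 ]
  [ 0  0  0  0  1 ]
Pivot columns are the columns containing a leading 1.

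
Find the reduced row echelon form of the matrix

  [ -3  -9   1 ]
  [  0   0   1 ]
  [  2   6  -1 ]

r1 := -1/3·r1
  [ 1  3  -1/3 ]
  [ 0  0     1 ]
  [ 2  6    -1 ]
r3 := r3 − 2·r1
  [ 1  3  -1/3 ]
  [ 0  0     1 ]
  [ 0  0  -1/3 ]
r3 := r3 + 1/3·r2
  [ 1  3  -1/3 ]
  [ 0  0     1 ]
  [ 0  0     0 ]
r1 := r1 + 1/3·r2
  [ 1  3  0 ]
  [ 0  0  1 ]
  [ 0  0  0 ]

[[1, 3, 0], [0, 0, 1], [0, 0, 0]]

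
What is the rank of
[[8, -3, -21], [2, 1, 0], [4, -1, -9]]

Multiply R1 by 1/8.
  [ 1  -3/8  -21/8 ]
  [ 2     1      0 ]
  [ 4    -1     -9 ]
Subtract 2 times R1 from R2.
  [ 1  -3/8  -21/8 ]
  [ 0   7/4   21/4 ]
  [ 4    -1     -9 ]
Subtract 4 times R1 from R3.
  [ 1  -3/8  -21/8 ]
  [ 0   7/4   21/4 ]
  [ 0   1/2    3/2 ]
Multiply R2 by 4/7.
  [ 1  -3/8  -21/8 ]
  [ 0     1      3 ]
  [ 0   1/2    3/2 ]
Subtract 1/2 times R2 from R3.
  [ 1  -3/8  -21/8 ]
  [ 0     1      3 ]
  [ 0     0      0 ]
Add 3/8 times R2 to R1.
  [ 1  0  -3/2 ]
  [ 0  1     3 ]
  [ 0  0     0 ]
The reduced form has 2 nonzero rows.

rank = 2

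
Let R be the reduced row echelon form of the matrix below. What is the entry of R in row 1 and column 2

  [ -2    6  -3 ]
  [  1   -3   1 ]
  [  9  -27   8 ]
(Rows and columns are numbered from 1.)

r1 -> -1/2·r1
  [ 1   -3  3/2 ]
  [ 1   -3    1 ]
  [ 9  -27    8 ]
r2 -> r2 − r1
  [ 1   -3   3/2 ]
  [ 0    0  -1/2 ]
  [ 9  -27     8 ]
r3 -> r3 − 9·r1
  [ 1  -3    3/2 ]
  [ 0   0   -1/2 ]
  [ 0   0  -11/2 ]
r2 -> -2·r2
  [ 1  -3    3/2 ]
  [ 0   0      1 ]
  [ 0   0  -11/2 ]
r3 -> r3 + 11/2·r2
  [ 1  -3  3/2 ]
  [ 0   0    1 ]
  [ 0   0    0 ]
r1 -> r1 − 3/2·r2
  [ 1  -3  0 ]
  [ 0   0  1 ]
  [ 0   0  0 ]

-3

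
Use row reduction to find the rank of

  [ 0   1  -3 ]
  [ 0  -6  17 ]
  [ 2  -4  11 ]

Swap ρ1 and ρ3.
  [ 2  -4  11 ]
  [ 0  -6  17 ]
  [ 0   1  -3 ]
Multiply ρ1 by 1/2.
  [ 1  -2  11/2 ]
  [ 0  -6    17 ]
  [ 0   1    -3 ]
Multiply ρ2 by -1/6.
  [ 1  -2   11/2 ]
  [ 0   1  -17/6 ]
  [ 0   1     -3 ]
Subtract ρ2 from ρ3.
  [ 1  -2   11/2 ]
  [ 0   1  -17/6 ]
  [ 0   0   -1/6 ]
Multiply ρ3 by -6.
  [ 1  -2   11/2 ]
  [ 0   1  -17/6 ]
  [ 0   0      1 ]
Add 17/6 times ρ3 to ρ2.
  [ 1  -2  11/2 ]
  [ 0   1     0 ]
  [ 0   0     1 ]
Subtract 11/2 times ρ3 from ρ1.
  [ 1  -2  0 ]
  [ 0   1  0 ]
  [ 0   0  1 ]
Add 2 times ρ2 to ρ1.
  [ 1  0  0 ]
  [ 0  1  0 ]
  [ 0  0  1 ]
The reduced form has 3 nonzero rows.

rank = 3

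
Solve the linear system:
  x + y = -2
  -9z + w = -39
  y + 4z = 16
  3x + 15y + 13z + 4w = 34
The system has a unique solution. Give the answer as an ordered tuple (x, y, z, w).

Form the augmented matrix and row-reduce:
  [ 1   1   0  0  |   -2 ]
  [ 0   0  -9  1  |  -39 ]
  [ 0   1   4  0  |   16 ]
  [ 3  15  13  4  |   34 ]
R4 := R4 − 3·R1
  [ 1   1   0  0  |   -2 ]
  [ 0   0  -9  1  |  -39 ]
  [ 0   1   4  0  |   16 ]
  [ 0  12  13  4  |   40 ]
R2 <=> R3
  [ 1   1   0  0  |   -2 ]
  [ 0   1   4  0  |   16 ]
  [ 0   0  -9  1  |  -39 ]
  [ 0  12  13  4  |   40 ]
R4 := R4 − 12·R2
  [ 1  1    0  0  |    -2 ]
  [ 0  1    4  0  |    16 ]
  [ 0  0   -9  1  |   -39 ]
  [ 0  0  -35  4  |  -152 ]
R3 := -1/9·R3
  [ 1  1    0     0  |    -2 ]
  [ 0  1    4     0  |    16 ]
  [ 0  0    1  -1/9  |  13/3 ]
  [ 0  0  -35     4  |  -152 ]
R4 := R4 + 35·R3
  [ 1  1  0     0  |    -2 ]
  [ 0  1  4     0  |    16 ]
  [ 0  0  1  -1/9  |  13/3 ]
  [ 0  0  0   1/9  |  -1/3 ]
R4 := 9·R4
  [ 1  1  0     0  |    -2 ]
  [ 0  1  4     0  |    16 ]
  [ 0  0  1  -1/9  |  13/3 ]
  [ 0  0  0     1  |    -3 ]
R3 := R3 + 1/9·R4
  [ 1  1  0  0  |  -2 ]
  [ 0  1  4  0  |  16 ]
  [ 0  0  1  0  |   4 ]
  [ 0  0  0  1  |  -3 ]
R2 := R2 − 4·R3
  [ 1  1  0  0  |  -2 ]
  [ 0  1  0  0  |   0 ]
  [ 0  0  1  0  |   4 ]
  [ 0  0  0  1  |  -3 ]
R1 := R1 − R2
  [ 1  0  0  0  |  -2 ]
  [ 0  1  0  0  |   0 ]
  [ 0  0  1  0  |   4 ]
  [ 0  0  0  1  |  -3 ]
Reading off the last column: x = -2, y = 0, z = 4, w = -3.

(-2, 0, 4, -3)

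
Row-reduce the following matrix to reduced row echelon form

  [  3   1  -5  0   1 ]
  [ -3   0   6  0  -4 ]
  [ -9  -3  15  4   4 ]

R1 := 1/3·R1
R2 := R2 + 3·R1
R3 := R3 + 9·R1
R3 := 1/4·R3
R1 := R1 − 1/3·R2

[[1, 0, -2, 0, 4/3], [0, 1, 1, 0, -3], [0, 0, 0, 1, 7/4]]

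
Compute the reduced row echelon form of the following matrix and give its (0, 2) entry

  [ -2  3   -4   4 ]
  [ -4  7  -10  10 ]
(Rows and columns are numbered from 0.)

ρ1 ← -1/2·ρ1
  [  1  -3/2    2  -2 ]
  [ -4     7  -10  10 ]
ρ2 ← ρ2 + 4·ρ1
  [ 1  -3/2   2  -2 ]
  [ 0     1  -2   2 ]
ρ1 ← ρ1 + 3/2·ρ2
  [ 1  0  -1  1 ]
  [ 0  1  -2  2 ]

-1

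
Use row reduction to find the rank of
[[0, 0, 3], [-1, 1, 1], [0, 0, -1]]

rank = 2

Swap R1 and R2.
  [ -1  1   1 ]
  [  0  0   3 ]
  [  0  0  -1 ]
Multiply R1 by -1.
  [ 1  -1  -1 ]
  [ 0   0   3 ]
  [ 0   0  -1 ]
Multiply R2 by 1/3.
  [ 1  -1  -1 ]
  [ 0   0   1 ]
  [ 0   0  -1 ]
Add R2 to R3.
  [ 1  -1  -1 ]
  [ 0   0   1 ]
  [ 0   0   0 ]
Add R2 to R1.
  [ 1  -1  0 ]
  [ 0   0  1 ]
  [ 0   0  0 ]
The reduced form has 2 nonzero rows.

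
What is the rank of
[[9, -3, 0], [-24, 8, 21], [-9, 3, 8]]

rank = 2

R1 -> 1/9·R1
  [   1  -1/3   0 ]
  [ -24     8  21 ]
  [  -9     3   8 ]
R2 -> R2 + 24·R1
  [  1  -1/3   0 ]
  [  0     0  21 ]
  [ -9     3   8 ]
R3 -> R3 + 9·R1
  [ 1  -1/3   0 ]
  [ 0     0  21 ]
  [ 0     0   8 ]
R2 -> 1/21·R2
  [ 1  -1/3  0 ]
  [ 0     0  1 ]
  [ 0     0  8 ]
R3 -> R3 − 8·R2
  [ 1  -1/3  0 ]
  [ 0     0  1 ]
  [ 0     0  0 ]
The reduced form has 2 nonzero rows.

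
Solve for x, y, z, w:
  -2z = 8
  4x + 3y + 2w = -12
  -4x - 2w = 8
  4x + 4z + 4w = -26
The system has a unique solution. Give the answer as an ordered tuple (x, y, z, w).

(-3/2, -4/3, -4, -1)

Form the augmented matrix and row-reduce:
  [  0  0  -2   0  |    8 ]
  [  4  3   0   2  |  -12 ]
  [ -4  0   0  -2  |    8 ]
  [  4  0   4   4  |  -26 ]
r1 ↔ r2
  [  4  3   0   2  |  -12 ]
  [  0  0  -2   0  |    8 ]
  [ -4  0   0  -2  |    8 ]
  [  4  0   4   4  |  -26 ]
r1 -> 1/4·r1
  [  1  3/4   0  1/2  |   -3 ]
  [  0    0  -2    0  |    8 ]
  [ -4    0   0   -2  |    8 ]
  [  4    0   4    4  |  -26 ]
r3 -> r3 + 4·r1
  [ 1  3/4   0  1/2  |   -3 ]
  [ 0    0  -2    0  |    8 ]
  [ 0    3   0    0  |   -4 ]
  [ 4    0   4    4  |  -26 ]
r4 -> r4 − 4·r1
  [ 1  3/4   0  1/2  |   -3 ]
  [ 0    0  -2    0  |    8 ]
  [ 0    3   0    0  |   -4 ]
  [ 0   -3   4    2  |  -14 ]
r2 ↔ r3
  [ 1  3/4   0  1/2  |   -3 ]
  [ 0    3   0    0  |   -4 ]
  [ 0    0  -2    0  |    8 ]
  [ 0   -3   4    2  |  -14 ]
r2 -> 1/3·r2
  [ 1  3/4   0  1/2  |    -3 ]
  [ 0    1   0    0  |  -4/3 ]
  [ 0    0  -2    0  |     8 ]
  [ 0   -3   4    2  |   -14 ]
r4 -> r4 + 3·r2
  [ 1  3/4   0  1/2  |    -3 ]
  [ 0    1   0    0  |  -4/3 ]
  [ 0    0  -2    0  |     8 ]
  [ 0    0   4    2  |   -18 ]
r3 -> -1/2·r3
  [ 1  3/4  0  1/2  |    -3 ]
  [ 0    1  0    0  |  -4/3 ]
  [ 0    0  1    0  |    -4 ]
  [ 0    0  4    2  |   -18 ]
r4 -> r4 − 4·r3
  [ 1  3/4  0  1/2  |    -3 ]
  [ 0    1  0    0  |  -4/3 ]
  [ 0    0  1    0  |    -4 ]
  [ 0    0  0    2  |    -2 ]
r4 -> 1/2·r4
  [ 1  3/4  0  1/2  |    -3 ]
  [ 0    1  0    0  |  -4/3 ]
  [ 0    0  1    0  |    -4 ]
  [ 0    0  0    1  |    -1 ]
r1 -> r1 − 1/2·r4
  [ 1  3/4  0  0  |  -5/2 ]
  [ 0    1  0  0  |  -4/3 ]
  [ 0    0  1  0  |    -4 ]
  [ 0    0  0  1  |    -1 ]
r1 -> r1 − 3/4·r2
  [ 1  0  0  0  |  -3/2 ]
  [ 0  1  0  0  |  -4/3 ]
  [ 0  0  1  0  |    -4 ]
  [ 0  0  0  1  |    -1 ]
Reading off the last column: x = -3/2, y = -4/3, z = -4, w = -1.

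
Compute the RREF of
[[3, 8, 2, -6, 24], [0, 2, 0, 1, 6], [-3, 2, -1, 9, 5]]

R1 ← 1/3·R1
  [  1  8/3  2/3  -2  8 ]
  [  0    2    0   1  6 ]
  [ -3    2   -1   9  5 ]
R3 ← R3 + 3·R1
  [ 1  8/3  2/3  -2   8 ]
  [ 0    2    0   1   6 ]
  [ 0   10    1   3  29 ]
R2 ← 1/2·R2
  [ 1  8/3  2/3   -2   8 ]
  [ 0    1    0  1/2   3 ]
  [ 0   10    1    3  29 ]
R3 ← R3 − 10·R2
  [ 1  8/3  2/3   -2   8 ]
  [ 0    1    0  1/2   3 ]
  [ 0    0    1   -2  -1 ]
R1 ← R1 − 2/3·R3
  [ 1  8/3  0  -2/3  26/3 ]
  [ 0    1  0   1/2     3 ]
  [ 0    0  1    -2    -1 ]
R1 ← R1 − 8/3·R2
  [ 1  0  0   -2  2/3 ]
  [ 0  1  0  1/2    3 ]
  [ 0  0  1   -2   -1 ]

[[1, 0, 0, -2, 2/3], [0, 1, 0, 1/2, 3], [0, 0, 1, -2, -1]]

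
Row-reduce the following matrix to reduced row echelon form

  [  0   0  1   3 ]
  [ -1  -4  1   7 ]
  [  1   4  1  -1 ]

[[1, 4, 0, -4], [0, 0, 1, 3], [0, 0, 0, 0]]

ρ1 <=> ρ2
  [ -1  -4  1   7 ]
  [  0   0  1   3 ]
  [  1   4  1  -1 ]
ρ1 ← -1·ρ1
  [ 1  4  -1  -7 ]
  [ 0  0   1   3 ]
  [ 1  4   1  -1 ]
ρ3 ← ρ3 − ρ1
  [ 1  4  -1  -7 ]
  [ 0  0   1   3 ]
  [ 0  0   2   6 ]
ρ3 ← ρ3 − 2·ρ2
  [ 1  4  -1  -7 ]
  [ 0  0   1   3 ]
  [ 0  0   0   0 ]
ρ1 ← ρ1 + ρ2
  [ 1  4  0  -4 ]
  [ 0  0  1   3 ]
  [ 0  0  0   0 ]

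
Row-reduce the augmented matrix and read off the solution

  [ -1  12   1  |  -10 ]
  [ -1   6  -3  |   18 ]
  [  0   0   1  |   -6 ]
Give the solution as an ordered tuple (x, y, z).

r1 -> -1·r1
  [  1  -12  -1  |  10 ]
  [ -1    6  -3  |  18 ]
  [  0    0   1  |  -6 ]
r2 -> r2 + r1
  [ 1  -12  -1  |  10 ]
  [ 0   -6  -4  |  28 ]
  [ 0    0   1  |  -6 ]
r2 -> -1/6·r2
  [ 1  -12   -1  |     10 ]
  [ 0    1  2/3  |  -14/3 ]
  [ 0    0    1  |     -6 ]
r2 -> r2 − 2/3·r3
  [ 1  -12  -1  |    10 ]
  [ 0    1   0  |  -2/3 ]
  [ 0    0   1  |    -6 ]
r1 -> r1 + r3
  [ 1  -12  0  |     4 ]
  [ 0    1  0  |  -2/3 ]
  [ 0    0  1  |    -6 ]
r1 -> r1 + 12·r2
  [ 1  0  0  |    -4 ]
  [ 0  1  0  |  -2/3 ]
  [ 0  0  1  |    -6 ]
Reading off the last column: x = -4, y = -2/3, z = -6.

(-4, -2/3, -6)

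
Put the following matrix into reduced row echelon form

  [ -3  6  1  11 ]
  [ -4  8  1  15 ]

Multiply R1 by -1/3.
  [  1  -2  -1/3  -11/3 ]
  [ -4   8     1     15 ]
Add 4 times R1 to R2.
  [ 1  -2  -1/3  -11/3 ]
  [ 0   0  -1/3    1/3 ]
Multiply R2 by -3.
  [ 1  -2  -1/3  -11/3 ]
  [ 0   0     1     -1 ]
Add 1/3 times R2 to R1.
  [ 1  -2  0  -4 ]
  [ 0   0  1  -1 ]

[[1, -2, 0, -4], [0, 0, 1, -1]]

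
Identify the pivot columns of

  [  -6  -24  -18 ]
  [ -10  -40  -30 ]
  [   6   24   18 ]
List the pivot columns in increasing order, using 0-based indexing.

r1 -> -1/6·r1
  [   1    4    3 ]
  [ -10  -40  -30 ]
  [   6   24   18 ]
r2 -> r2 + 10·r1
  [ 1   4   3 ]
  [ 0   0   0 ]
  [ 6  24  18 ]
r3 -> r3 − 6·r1
  [ 1  4  3 ]
  [ 0  0  0 ]
  [ 0  0  0 ]
Pivot columns are the columns containing a leading 1.

0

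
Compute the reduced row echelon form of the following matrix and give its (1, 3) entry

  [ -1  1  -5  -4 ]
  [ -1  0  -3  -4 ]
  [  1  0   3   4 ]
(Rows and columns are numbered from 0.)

R1 := -1·R1
  [  1  -1   5   4 ]
  [ -1   0  -3  -4 ]
  [  1   0   3   4 ]
R2 := R2 + R1
  [ 1  -1  5  4 ]
  [ 0  -1  2  0 ]
  [ 1   0  3  4 ]
R3 := R3 − R1
  [ 1  -1   5  4 ]
  [ 0  -1   2  0 ]
  [ 0   1  -2  0 ]
R2 := -1·R2
  [ 1  -1   5  4 ]
  [ 0   1  -2  0 ]
  [ 0   1  -2  0 ]
R3 := R3 − R2
  [ 1  -1   5  4 ]
  [ 0   1  -2  0 ]
  [ 0   0   0  0 ]
R1 := R1 + R2
  [ 1  0   3  4 ]
  [ 0  1  -2  0 ]
  [ 0  0   0  0 ]

0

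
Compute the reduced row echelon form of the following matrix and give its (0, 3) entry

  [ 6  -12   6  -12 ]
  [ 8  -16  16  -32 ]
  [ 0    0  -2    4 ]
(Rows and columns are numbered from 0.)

R1 := 1/6·R1
  [ 1   -2   1   -2 ]
  [ 8  -16  16  -32 ]
  [ 0    0  -2    4 ]
R2 := R2 − 8·R1
  [ 1  -2   1   -2 ]
  [ 0   0   8  -16 ]
  [ 0   0  -2    4 ]
R2 := 1/8·R2
  [ 1  -2   1  -2 ]
  [ 0   0   1  -2 ]
  [ 0   0  -2   4 ]
R3 := R3 + 2·R2
  [ 1  -2  1  -2 ]
  [ 0   0  1  -2 ]
  [ 0   0  0   0 ]
R1 := R1 − R2
  [ 1  -2  0   0 ]
  [ 0   0  1  -2 ]
  [ 0   0  0   0 ]

0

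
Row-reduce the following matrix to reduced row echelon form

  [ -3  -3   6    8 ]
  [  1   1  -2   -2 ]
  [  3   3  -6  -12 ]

[[1, 1, -2, 0], [0, 0, 0, 1], [0, 0, 0, 0]]

R1 ← -1/3·R1
  [ 1  1  -2  -8/3 ]
  [ 1  1  -2    -2 ]
  [ 3  3  -6   -12 ]
R2 ← R2 − R1
  [ 1  1  -2  -8/3 ]
  [ 0  0   0   2/3 ]
  [ 3  3  -6   -12 ]
R3 ← R3 − 3·R1
  [ 1  1  -2  -8/3 ]
  [ 0  0   0   2/3 ]
  [ 0  0   0    -4 ]
R2 ← 3/2·R2
  [ 1  1  -2  -8/3 ]
  [ 0  0   0     1 ]
  [ 0  0   0    -4 ]
R3 ← R3 + 4·R2
  [ 1  1  -2  -8/3 ]
  [ 0  0   0     1 ]
  [ 0  0   0     0 ]
R1 ← R1 + 8/3·R2
  [ 1  1  -2  0 ]
  [ 0  0   0  1 ]
  [ 0  0   0  0 ]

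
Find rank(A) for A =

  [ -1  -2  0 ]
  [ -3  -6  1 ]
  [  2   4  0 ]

rank = 2

R1 ← -1·R1
  [  1   2  0 ]
  [ -3  -6  1 ]
  [  2   4  0 ]
R2 ← R2 + 3·R1
  [ 1  2  0 ]
  [ 0  0  1 ]
  [ 2  4  0 ]
R3 ← R3 − 2·R1
  [ 1  2  0 ]
  [ 0  0  1 ]
  [ 0  0  0 ]
The reduced form has 2 nonzero rows.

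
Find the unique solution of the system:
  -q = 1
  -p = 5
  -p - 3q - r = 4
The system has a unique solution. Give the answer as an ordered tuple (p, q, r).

Form the augmented matrix and row-reduce:
  [  0  -1   0  |  1 ]
  [ -1   0   0  |  5 ]
  [ -1  -3  -1  |  4 ]
ρ1 ↔ ρ2
ρ1 ← -1·ρ1
ρ3 ← ρ3 + ρ1
ρ2 ← -1·ρ2
ρ3 ← ρ3 + 3·ρ2
ρ3 ← -1·ρ3
Reading off the last column: p = -5, q = -1, r = 4.

(-5, -1, 4)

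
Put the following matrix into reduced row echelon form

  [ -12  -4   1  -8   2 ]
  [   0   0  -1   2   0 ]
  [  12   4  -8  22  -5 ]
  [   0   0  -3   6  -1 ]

[[1, 1/3, 0, 1/2, 0], [0, 0, 1, -2, 0], [0, 0, 0, 0, 1], [0, 0, 0, 0, 0]]

R1 -> -1/12·R1
  [  1  1/3  -1/12  2/3  -1/6 ]
  [  0    0     -1    2     0 ]
  [ 12    4     -8   22    -5 ]
  [  0    0     -3    6    -1 ]
R3 -> R3 − 12·R1
  [ 1  1/3  -1/12  2/3  -1/6 ]
  [ 0    0     -1    2     0 ]
  [ 0    0     -7   14    -3 ]
  [ 0    0     -3    6    -1 ]
R2 -> -1·R2
  [ 1  1/3  -1/12  2/3  -1/6 ]
  [ 0    0      1   -2     0 ]
  [ 0    0     -7   14    -3 ]
  [ 0    0     -3    6    -1 ]
R3 -> R3 + 7·R2
  [ 1  1/3  -1/12  2/3  -1/6 ]
  [ 0    0      1   -2     0 ]
  [ 0    0      0    0    -3 ]
  [ 0    0     -3    6    -1 ]
R4 -> R4 + 3·R2
  [ 1  1/3  -1/12  2/3  -1/6 ]
  [ 0    0      1   -2     0 ]
  [ 0    0      0    0    -3 ]
  [ 0    0      0    0    -1 ]
R3 -> -1/3·R3
  [ 1  1/3  -1/12  2/3  -1/6 ]
  [ 0    0      1   -2     0 ]
  [ 0    0      0    0     1 ]
  [ 0    0      0    0    -1 ]
R4 -> R4 + R3
  [ 1  1/3  -1/12  2/3  -1/6 ]
  [ 0    0      1   -2     0 ]
  [ 0    0      0    0     1 ]
  [ 0    0      0    0     0 ]
R1 -> R1 + 1/6·R3
  [ 1  1/3  -1/12  2/3  0 ]
  [ 0    0      1   -2  0 ]
  [ 0    0      0    0  1 ]
  [ 0    0      0    0  0 ]
R1 -> R1 + 1/12·R2
  [ 1  1/3  0  1/2  0 ]
  [ 0    0  1   -2  0 ]
  [ 0    0  0    0  1 ]
  [ 0    0  0    0  0 ]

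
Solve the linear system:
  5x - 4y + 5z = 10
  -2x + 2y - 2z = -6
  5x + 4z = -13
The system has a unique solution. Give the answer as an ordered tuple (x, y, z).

Form the augmented matrix and row-reduce:
  [  5  -4   5  |   10 ]
  [ -2   2  -2  |   -6 ]
  [  5   0   4  |  -13 ]
R1 -> 1/5·R1
R2 -> R2 + 2·R1
R3 -> R3 − 5·R1
R2 -> 5/2·R2
R3 -> R3 − 4·R2
R3 -> -1·R3
R1 -> R1 − R3
R1 -> R1 + 4/5·R2
Reading off the last column: x = -5, y = -5, z = 3.

(-5, -5, 3)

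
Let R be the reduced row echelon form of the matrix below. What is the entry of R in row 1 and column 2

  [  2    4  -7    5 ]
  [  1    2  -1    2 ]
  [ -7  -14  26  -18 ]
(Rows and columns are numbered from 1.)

2

R1 ← 1/2·R1
  [  1    2  -7/2  5/2 ]
  [  1    2    -1    2 ]
  [ -7  -14    26  -18 ]
R2 ← R2 − R1
  [  1    2  -7/2   5/2 ]
  [  0    0   5/2  -1/2 ]
  [ -7  -14    26   -18 ]
R3 ← R3 + 7·R1
  [ 1  2  -7/2   5/2 ]
  [ 0  0   5/2  -1/2 ]
  [ 0  0   3/2  -1/2 ]
R2 ← 2/5·R2
  [ 1  2  -7/2   5/2 ]
  [ 0  0     1  -1/5 ]
  [ 0  0   3/2  -1/2 ]
R3 ← R3 − 3/2·R2
  [ 1  2  -7/2   5/2 ]
  [ 0  0     1  -1/5 ]
  [ 0  0     0  -1/5 ]
R3 ← -5·R3
  [ 1  2  -7/2   5/2 ]
  [ 0  0     1  -1/5 ]
  [ 0  0     0     1 ]
R2 ← R2 + 1/5·R3
  [ 1  2  -7/2  5/2 ]
  [ 0  0     1    0 ]
  [ 0  0     0    1 ]
R1 ← R1 − 5/2·R3
  [ 1  2  -7/2  0 ]
  [ 0  0     1  0 ]
  [ 0  0     0  1 ]
R1 ← R1 + 7/2·R2
  [ 1  2  0  0 ]
  [ 0  0  1  0 ]
  [ 0  0  0  1 ]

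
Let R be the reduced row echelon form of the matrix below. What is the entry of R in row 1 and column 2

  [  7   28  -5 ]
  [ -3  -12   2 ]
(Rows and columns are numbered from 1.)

r1 -> 1/7·r1
  [  1    4  -5/7 ]
  [ -3  -12     2 ]
r2 -> r2 + 3·r1
  [ 1  4  -5/7 ]
  [ 0  0  -1/7 ]
r2 -> -7·r2
  [ 1  4  -5/7 ]
  [ 0  0     1 ]
r1 -> r1 + 5/7·r2
  [ 1  4  0 ]
  [ 0  0  1 ]

4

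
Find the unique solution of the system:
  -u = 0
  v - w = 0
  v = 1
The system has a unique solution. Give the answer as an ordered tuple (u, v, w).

Form the augmented matrix and row-reduce:
  [ -1  0   0  |  0 ]
  [  0  1  -1  |  0 ]
  [  0  1   0  |  1 ]
Multiply ρ1 by -1.
  [ 1  0   0  |  0 ]
  [ 0  1  -1  |  0 ]
  [ 0  1   0  |  1 ]
Subtract ρ2 from ρ3.
  [ 1  0   0  |  0 ]
  [ 0  1  -1  |  0 ]
  [ 0  0   1  |  1 ]
Add ρ3 to ρ2.
  [ 1  0  0  |  0 ]
  [ 0  1  0  |  1 ]
  [ 0  0  1  |  1 ]
Reading off the last column: u = 0, v = 1, w = 1.

(0, 1, 1)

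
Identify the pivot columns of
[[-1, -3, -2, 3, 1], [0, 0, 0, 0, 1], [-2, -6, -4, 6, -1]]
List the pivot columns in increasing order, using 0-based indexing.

r1 → -1·r1
  [  1   3   2  -3  -1 ]
  [  0   0   0   0   1 ]
  [ -2  -6  -4   6  -1 ]
r3 → r3 + 2·r1
  [ 1  3  2  -3  -1 ]
  [ 0  0  0   0   1 ]
  [ 0  0  0   0  -3 ]
r3 → r3 + 3·r2
  [ 1  3  2  -3  -1 ]
  [ 0  0  0   0   1 ]
  [ 0  0  0   0   0 ]
r1 → r1 + r2
  [ 1  3  2  -3  0 ]
  [ 0  0  0   0  1 ]
  [ 0  0  0   0  0 ]
Pivot columns are the columns containing a leading 1.

0, 4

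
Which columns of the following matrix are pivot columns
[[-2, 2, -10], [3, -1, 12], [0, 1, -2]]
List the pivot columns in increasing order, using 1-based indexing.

1, 2, 3

r1 -> -1/2·r1
  [ 1  -1   5 ]
  [ 3  -1  12 ]
  [ 0   1  -2 ]
r2 -> r2 − 3·r1
  [ 1  -1   5 ]
  [ 0   2  -3 ]
  [ 0   1  -2 ]
r2 -> 1/2·r2
  [ 1  -1     5 ]
  [ 0   1  -3/2 ]
  [ 0   1    -2 ]
r3 -> r3 − r2
  [ 1  -1     5 ]
  [ 0   1  -3/2 ]
  [ 0   0  -1/2 ]
r3 -> -2·r3
  [ 1  -1     5 ]
  [ 0   1  -3/2 ]
  [ 0   0     1 ]
r2 -> r2 + 3/2·r3
  [ 1  -1  5 ]
  [ 0   1  0 ]
  [ 0   0  1 ]
r1 -> r1 − 5·r3
  [ 1  -1  0 ]
  [ 0   1  0 ]
  [ 0   0  1 ]
r1 -> r1 + r2
  [ 1  0  0 ]
  [ 0  1  0 ]
  [ 0  0  1 ]
Pivot columns are the columns containing a leading 1.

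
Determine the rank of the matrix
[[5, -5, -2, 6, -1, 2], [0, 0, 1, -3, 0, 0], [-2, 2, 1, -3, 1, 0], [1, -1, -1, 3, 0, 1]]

R1 -> 1/5·R1
  [  1  -1  -2/5  6/5  -1/5  2/5 ]
  [  0   0     1   -3     0    0 ]
  [ -2   2     1   -3     1    0 ]
  [  1  -1    -1    3     0    1 ]
R3 -> R3 + 2·R1
  [ 1  -1  -2/5   6/5  -1/5  2/5 ]
  [ 0   0     1    -3     0    0 ]
  [ 0   0   1/5  -3/5   3/5  4/5 ]
  [ 1  -1    -1     3     0    1 ]
R4 -> R4 − R1
  [ 1  -1  -2/5   6/5  -1/5  2/5 ]
  [ 0   0     1    -3     0    0 ]
  [ 0   0   1/5  -3/5   3/5  4/5 ]
  [ 0   0  -3/5   9/5   1/5  3/5 ]
R3 -> R3 − 1/5·R2
  [ 1  -1  -2/5  6/5  -1/5  2/5 ]
  [ 0   0     1   -3     0    0 ]
  [ 0   0     0    0   3/5  4/5 ]
  [ 0   0  -3/5  9/5   1/5  3/5 ]
R4 -> R4 + 3/5·R2
  [ 1  -1  -2/5  6/5  -1/5  2/5 ]
  [ 0   0     1   -3     0    0 ]
  [ 0   0     0    0   3/5  4/5 ]
  [ 0   0     0    0   1/5  3/5 ]
R3 -> 5/3·R3
  [ 1  -1  -2/5  6/5  -1/5  2/5 ]
  [ 0   0     1   -3     0    0 ]
  [ 0   0     0    0     1  4/3 ]
  [ 0   0     0    0   1/5  3/5 ]
R4 -> R4 − 1/5·R3
  [ 1  -1  -2/5  6/5  -1/5  2/5 ]
  [ 0   0     1   -3     0    0 ]
  [ 0   0     0    0     1  4/3 ]
  [ 0   0     0    0     0  1/3 ]
R4 -> 3·R4
  [ 1  -1  -2/5  6/5  -1/5  2/5 ]
  [ 0   0     1   -3     0    0 ]
  [ 0   0     0    0     1  4/3 ]
  [ 0   0     0    0     0    1 ]
R3 -> R3 − 4/3·R4
  [ 1  -1  -2/5  6/5  -1/5  2/5 ]
  [ 0   0     1   -3     0    0 ]
  [ 0   0     0    0     1    0 ]
  [ 0   0     0    0     0    1 ]
R1 -> R1 − 2/5·R4
  [ 1  -1  -2/5  6/5  -1/5  0 ]
  [ 0   0     1   -3     0  0 ]
  [ 0   0     0    0     1  0 ]
  [ 0   0     0    0     0  1 ]
R1 -> R1 + 1/5·R3
  [ 1  -1  -2/5  6/5  0  0 ]
  [ 0   0     1   -3  0  0 ]
  [ 0   0     0    0  1  0 ]
  [ 0   0     0    0  0  1 ]
R1 -> R1 + 2/5·R2
  [ 1  -1  0   0  0  0 ]
  [ 0   0  1  -3  0  0 ]
  [ 0   0  0   0  1  0 ]
  [ 0   0  0   0  0  1 ]
The reduced form has 4 nonzero rows.

rank = 4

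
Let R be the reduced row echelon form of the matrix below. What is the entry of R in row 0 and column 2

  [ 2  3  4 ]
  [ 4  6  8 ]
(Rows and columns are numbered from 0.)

Multiply R1 by 1/2.
  [ 1  3/2  2 ]
  [ 4    6  8 ]
Subtract 4 times R1 from R2.
  [ 1  3/2  2 ]
  [ 0    0  0 ]

2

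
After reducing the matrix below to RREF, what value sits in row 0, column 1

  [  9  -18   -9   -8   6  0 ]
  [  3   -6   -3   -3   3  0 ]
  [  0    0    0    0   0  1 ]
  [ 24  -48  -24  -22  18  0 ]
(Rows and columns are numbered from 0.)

R1 → 1/9·R1
R2 → R2 − 3·R1
R4 → R4 − 24·R1
R2 → -3·R2
R4 → R4 + 2/3·R2
R1 → R1 + 8/9·R2

-2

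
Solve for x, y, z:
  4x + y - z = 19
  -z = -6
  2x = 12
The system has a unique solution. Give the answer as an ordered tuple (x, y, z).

(6, 1, 6)

Form the augmented matrix and row-reduce:
  [ 4  1  -1  |  19 ]
  [ 0  0  -1  |  -6 ]
  [ 2  0   0  |  12 ]
ρ1 → 1/4·ρ1
  [ 1  1/4  -1/4  |  19/4 ]
  [ 0    0    -1  |    -6 ]
  [ 2    0     0  |    12 ]
ρ3 → ρ3 − 2·ρ1
  [ 1   1/4  -1/4  |  19/4 ]
  [ 0     0    -1  |    -6 ]
  [ 0  -1/2   1/2  |   5/2 ]
ρ2 ↔ ρ3
  [ 1   1/4  -1/4  |  19/4 ]
  [ 0  -1/2   1/2  |   5/2 ]
  [ 0     0    -1  |    -6 ]
ρ2 → -2·ρ2
  [ 1  1/4  -1/4  |  19/4 ]
  [ 0    1    -1  |    -5 ]
  [ 0    0    -1  |    -6 ]
ρ3 → -1·ρ3
  [ 1  1/4  -1/4  |  19/4 ]
  [ 0    1    -1  |    -5 ]
  [ 0    0     1  |     6 ]
ρ2 → ρ2 + ρ3
  [ 1  1/4  -1/4  |  19/4 ]
  [ 0    1     0  |     1 ]
  [ 0    0     1  |     6 ]
ρ1 → ρ1 + 1/4·ρ3
  [ 1  1/4  0  |  25/4 ]
  [ 0    1  0  |     1 ]
  [ 0    0  1  |     6 ]
ρ1 → ρ1 − 1/4·ρ2
  [ 1  0  0  |  6 ]
  [ 0  1  0  |  1 ]
  [ 0  0  1  |  6 ]
Reading off the last column: x = 6, y = 1, z = 6.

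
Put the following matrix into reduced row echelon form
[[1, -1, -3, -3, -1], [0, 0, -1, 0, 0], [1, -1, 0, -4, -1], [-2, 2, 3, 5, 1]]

R3 := R3 − R1
  [  1  -1  -3  -3  -1 ]
  [  0   0  -1   0   0 ]
  [  0   0   3  -1   0 ]
  [ -2   2   3   5   1 ]
R4 := R4 + 2·R1
  [ 1  -1  -3  -3  -1 ]
  [ 0   0  -1   0   0 ]
  [ 0   0   3  -1   0 ]
  [ 0   0  -3  -1  -1 ]
R2 := -1·R2
  [ 1  -1  -3  -3  -1 ]
  [ 0   0   1   0   0 ]
  [ 0   0   3  -1   0 ]
  [ 0   0  -3  -1  -1 ]
R3 := R3 − 3·R2
  [ 1  -1  -3  -3  -1 ]
  [ 0   0   1   0   0 ]
  [ 0   0   0  -1   0 ]
  [ 0   0  -3  -1  -1 ]
R4 := R4 + 3·R2
  [ 1  -1  -3  -3  -1 ]
  [ 0   0   1   0   0 ]
  [ 0   0   0  -1   0 ]
  [ 0   0   0  -1  -1 ]
R3 := -1·R3
  [ 1  -1  -3  -3  -1 ]
  [ 0   0   1   0   0 ]
  [ 0   0   0   1   0 ]
  [ 0   0   0  -1  -1 ]
R4 := R4 + R3
  [ 1  -1  -3  -3  -1 ]
  [ 0   0   1   0   0 ]
  [ 0   0   0   1   0 ]
  [ 0   0   0   0  -1 ]
R4 := -1·R4
  [ 1  -1  -3  -3  -1 ]
  [ 0   0   1   0   0 ]
  [ 0   0   0   1   0 ]
  [ 0   0   0   0   1 ]
R1 := R1 + R4
  [ 1  -1  -3  -3  0 ]
  [ 0   0   1   0  0 ]
  [ 0   0   0   1  0 ]
  [ 0   0   0   0  1 ]
R1 := R1 + 3·R3
  [ 1  -1  -3  0  0 ]
  [ 0   0   1  0  0 ]
  [ 0   0   0  1  0 ]
  [ 0   0   0  0  1 ]
R1 := R1 + 3·R2
  [ 1  -1  0  0  0 ]
  [ 0   0  1  0  0 ]
  [ 0   0  0  1  0 ]
  [ 0   0  0  0  1 ]

[[1, -1, 0, 0, 0], [0, 0, 1, 0, 0], [0, 0, 0, 1, 0], [0, 0, 0, 0, 1]]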